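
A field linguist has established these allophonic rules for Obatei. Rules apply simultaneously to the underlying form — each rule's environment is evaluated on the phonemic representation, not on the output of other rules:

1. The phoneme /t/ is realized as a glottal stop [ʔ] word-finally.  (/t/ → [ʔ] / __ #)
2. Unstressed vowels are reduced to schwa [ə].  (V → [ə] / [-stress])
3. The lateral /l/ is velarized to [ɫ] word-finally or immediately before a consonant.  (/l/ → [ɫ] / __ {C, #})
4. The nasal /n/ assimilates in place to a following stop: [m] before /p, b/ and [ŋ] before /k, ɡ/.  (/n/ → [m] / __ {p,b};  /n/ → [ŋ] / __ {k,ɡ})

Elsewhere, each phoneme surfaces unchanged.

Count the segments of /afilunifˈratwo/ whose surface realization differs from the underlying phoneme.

5

Segments that undergo a rule: /a/ → [ə] (rule 2); /i/ → [ə] (rule 2); /u/ → [ə] (rule 2); /i/ → [ə] (rule 2); /o/ → [ə] (rule 2).
All other segments surface unchanged.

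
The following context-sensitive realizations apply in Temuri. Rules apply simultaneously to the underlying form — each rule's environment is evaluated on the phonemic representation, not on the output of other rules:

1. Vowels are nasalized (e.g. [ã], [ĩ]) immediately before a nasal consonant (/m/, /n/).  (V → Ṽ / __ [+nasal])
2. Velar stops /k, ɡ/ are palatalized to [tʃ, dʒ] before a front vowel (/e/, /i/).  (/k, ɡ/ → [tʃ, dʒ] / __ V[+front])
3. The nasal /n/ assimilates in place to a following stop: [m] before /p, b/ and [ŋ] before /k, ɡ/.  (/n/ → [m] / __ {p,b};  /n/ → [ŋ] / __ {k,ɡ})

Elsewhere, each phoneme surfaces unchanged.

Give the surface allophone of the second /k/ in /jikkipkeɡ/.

/k/ — between /k/ and /i/, before a front vowel — surfaces as [tʃ] (rule 2).

[tʃ]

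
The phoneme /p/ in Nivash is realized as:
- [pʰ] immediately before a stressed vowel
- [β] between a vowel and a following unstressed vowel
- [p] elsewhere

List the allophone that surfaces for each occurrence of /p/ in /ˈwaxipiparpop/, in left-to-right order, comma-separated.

Occurrence 1 (position 5): between a vowel and a following unstressed vowel → [β].
Occurrence 2 (position 7): between a vowel and a following unstressed vowel → [β].
Occurrence 3 (position 10): no conditioning environment matches → elsewhere allophone [p].
Occurrence 4 (position 12): no conditioning environment matches → elsewhere allophone [p].

[β], [β], [p], [p]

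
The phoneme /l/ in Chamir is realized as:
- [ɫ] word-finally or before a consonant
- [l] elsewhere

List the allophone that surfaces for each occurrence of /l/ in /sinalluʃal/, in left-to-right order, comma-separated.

[ɫ], [l], [ɫ]

Occurrence 1 (position 5): word-finally or before a consonant → [ɫ].
Occurrence 2 (position 6): no conditioning environment matches → elsewhere allophone [l].
Occurrence 3 (position 10): word-finally or before a consonant → [ɫ].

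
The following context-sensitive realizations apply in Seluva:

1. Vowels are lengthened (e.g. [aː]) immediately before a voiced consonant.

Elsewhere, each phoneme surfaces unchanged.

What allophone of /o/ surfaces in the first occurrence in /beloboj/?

[oː]

/o/ meets the environment for rule 1 (before a voiced consonant) → [oː].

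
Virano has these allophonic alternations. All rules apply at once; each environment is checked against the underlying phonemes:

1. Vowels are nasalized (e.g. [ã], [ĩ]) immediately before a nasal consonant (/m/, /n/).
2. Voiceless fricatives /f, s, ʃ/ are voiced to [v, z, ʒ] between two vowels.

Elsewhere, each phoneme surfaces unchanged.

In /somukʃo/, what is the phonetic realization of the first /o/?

[õ]

/o/ meets the environment for rule 1 (before a nasal consonant) → [õ].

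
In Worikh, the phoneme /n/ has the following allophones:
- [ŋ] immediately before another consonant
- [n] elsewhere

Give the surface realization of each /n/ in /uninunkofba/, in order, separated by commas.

[n], [n], [ŋ]

Occurrence 1 (position 2): no conditioning environment matches → elsewhere allophone [n].
Occurrence 2 (position 4): no conditioning environment matches → elsewhere allophone [n].
Occurrence 3 (position 6): immediately before another consonant → [ŋ].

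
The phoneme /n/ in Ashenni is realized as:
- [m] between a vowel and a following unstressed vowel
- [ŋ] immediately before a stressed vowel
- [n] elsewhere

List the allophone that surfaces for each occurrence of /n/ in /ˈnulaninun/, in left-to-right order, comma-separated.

[ŋ], [m], [m], [n]

Occurrence 1 (position 1): immediately before a stressed vowel → [ŋ].
Occurrence 2 (position 5): between a vowel and a following unstressed vowel → [m].
Occurrence 3 (position 7): between a vowel and a following unstressed vowel → [m].
Occurrence 4 (position 9): no conditioning environment matches → elsewhere allophone [n].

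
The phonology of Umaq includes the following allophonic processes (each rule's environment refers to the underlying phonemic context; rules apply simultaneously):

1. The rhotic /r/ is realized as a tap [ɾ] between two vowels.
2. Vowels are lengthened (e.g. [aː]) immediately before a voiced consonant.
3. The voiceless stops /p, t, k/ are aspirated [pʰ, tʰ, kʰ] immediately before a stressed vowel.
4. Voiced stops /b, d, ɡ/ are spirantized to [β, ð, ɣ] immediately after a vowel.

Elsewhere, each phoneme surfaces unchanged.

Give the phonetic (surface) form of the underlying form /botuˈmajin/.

/b/ (word-initial) is in the target of rule 4 but the environment (immediately after a vowel) is not met → [b].
/o/ (between /b/ and /t/) is in the target of rule 2 but the environment (before a voiced consonant) is not met → [o].
/t/ (between /o/ and /u/): rule 3 targets it, but not immediately before a stressed vowel → unchanged [t].
/u/ (between /t/ and /m/) occurs before a voiced consonant → [uː] by rule 2.
/a/ meets the environment for rule 2 (before a voiced consonant) → [aː].
/i/ (between /j/ and /n/) occurs before a voiced consonant → [iː] by rule 2.

[botuːˈmaːjiːn]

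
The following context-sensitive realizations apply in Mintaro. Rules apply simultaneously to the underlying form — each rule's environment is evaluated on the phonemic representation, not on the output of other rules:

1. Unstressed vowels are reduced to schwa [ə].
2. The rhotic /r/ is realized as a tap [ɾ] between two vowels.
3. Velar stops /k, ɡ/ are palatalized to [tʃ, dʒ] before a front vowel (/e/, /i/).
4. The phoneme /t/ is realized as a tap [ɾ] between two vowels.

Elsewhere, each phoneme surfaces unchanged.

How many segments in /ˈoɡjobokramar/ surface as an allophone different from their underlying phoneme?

Segments that undergo a rule: /o/ → [ə] (rule 1); /o/ → [ə] (rule 1); /a/ → [ə] (rule 1); /a/ → [ə] (rule 1).
All other segments surface unchanged.

4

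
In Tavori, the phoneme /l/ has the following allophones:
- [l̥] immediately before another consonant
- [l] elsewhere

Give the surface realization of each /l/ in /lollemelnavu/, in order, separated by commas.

Occurrence 1 (position 1): no conditioning environment matches → elsewhere allophone [l].
Occurrence 2 (position 3): immediately before another consonant → [l̥].
Occurrence 3 (position 4): no conditioning environment matches → elsewhere allophone [l].
Occurrence 4 (position 8): immediately before another consonant → [l̥].

[l], [l̥], [l], [l̥]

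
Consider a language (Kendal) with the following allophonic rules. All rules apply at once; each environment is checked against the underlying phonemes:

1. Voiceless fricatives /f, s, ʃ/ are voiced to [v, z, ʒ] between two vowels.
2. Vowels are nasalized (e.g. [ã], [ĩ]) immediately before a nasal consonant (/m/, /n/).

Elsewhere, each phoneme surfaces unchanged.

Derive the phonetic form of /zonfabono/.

/z/ (word-initial): no rule targets it → [z].
/o/ (between /z/ and /n/): before a nasal consonant, so rule 2 applies → [õ].
/n/ (between /o/ and /f/): no rule targets it → [n].
/f/ (between /n/ and /a/) fails the environment for rule 1, so it stays [f].
/a/ (between /f/ and /b/) is in the target of rule 2 but the environment (before a nasal consonant) is not met → [a].
/b/ stays [b].
/o/ (between /b/ and /n/): before a nasal consonant, so rule 2 applies → [õ].
/n/ (between /o/ and /o/): no rule targets it → [n].
/o/ (word-final) fails the environment for rule 2, so it stays [o].

[zõnfabõno]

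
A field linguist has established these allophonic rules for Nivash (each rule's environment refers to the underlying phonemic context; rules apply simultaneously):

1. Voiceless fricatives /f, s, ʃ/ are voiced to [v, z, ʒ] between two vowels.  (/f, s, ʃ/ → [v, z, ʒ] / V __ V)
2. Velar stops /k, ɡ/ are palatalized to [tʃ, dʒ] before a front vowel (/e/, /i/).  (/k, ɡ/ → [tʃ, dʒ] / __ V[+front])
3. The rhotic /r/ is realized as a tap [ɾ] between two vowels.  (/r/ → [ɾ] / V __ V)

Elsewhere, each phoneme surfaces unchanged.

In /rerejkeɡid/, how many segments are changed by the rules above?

3

Segments that undergo a rule: /r/ → [ɾ] (rule 3); /k/ → [tʃ] (rule 2); /ɡ/ → [dʒ] (rule 2).
All other segments surface unchanged.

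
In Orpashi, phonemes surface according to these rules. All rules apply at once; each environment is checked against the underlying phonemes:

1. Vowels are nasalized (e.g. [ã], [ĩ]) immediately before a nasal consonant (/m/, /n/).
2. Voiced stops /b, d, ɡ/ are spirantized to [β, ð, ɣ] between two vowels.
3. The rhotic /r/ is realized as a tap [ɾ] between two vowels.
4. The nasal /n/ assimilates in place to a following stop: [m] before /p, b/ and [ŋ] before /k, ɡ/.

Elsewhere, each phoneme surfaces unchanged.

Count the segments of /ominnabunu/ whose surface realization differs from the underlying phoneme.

4

Segments that undergo a rule: /o/ → [õ] (rule 1); /i/ → [ĩ] (rule 1); /b/ → [β] (rule 2); /u/ → [ũ] (rule 1).
All other segments surface unchanged.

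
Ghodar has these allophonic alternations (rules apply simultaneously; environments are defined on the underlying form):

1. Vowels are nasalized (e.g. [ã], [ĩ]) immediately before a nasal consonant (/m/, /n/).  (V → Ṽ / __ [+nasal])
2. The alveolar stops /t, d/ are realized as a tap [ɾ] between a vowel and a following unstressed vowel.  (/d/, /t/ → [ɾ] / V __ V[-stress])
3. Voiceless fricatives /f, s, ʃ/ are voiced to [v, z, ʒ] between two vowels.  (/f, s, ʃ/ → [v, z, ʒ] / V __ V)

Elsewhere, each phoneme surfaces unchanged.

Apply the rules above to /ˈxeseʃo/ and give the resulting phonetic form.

[ˈxezeʒo]

/x/ (word-initial): no rule targets it → [x].
/e/ (between /x/ and /s/): rule 1 targets it, but not before a nasal consonant → unchanged [e].
/s/ — between /e/ and /e/, between two vowels — surfaces as [z] (rule 3).
/e/ — between /s/ and /ʃ/; rule 1 does not apply here → [e].
/ʃ/ — between /e/ and /o/, between two vowels — surfaces as [ʒ] (rule 3).
/o/ (word-final) is in the target of rule 1 but the environment (before a nasal consonant) is not met → [o].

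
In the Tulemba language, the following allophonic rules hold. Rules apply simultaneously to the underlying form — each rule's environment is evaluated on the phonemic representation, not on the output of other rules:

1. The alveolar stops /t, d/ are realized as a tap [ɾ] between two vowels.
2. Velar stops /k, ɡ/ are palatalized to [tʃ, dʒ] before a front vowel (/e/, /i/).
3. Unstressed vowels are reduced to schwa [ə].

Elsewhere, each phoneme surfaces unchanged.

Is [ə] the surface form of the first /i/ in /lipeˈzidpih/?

Yes

/i/ (between /l/ and /p/) occurs in an unstressed syllable → [ə] by rule 3.
The actual realization is [ə], which matches [ə].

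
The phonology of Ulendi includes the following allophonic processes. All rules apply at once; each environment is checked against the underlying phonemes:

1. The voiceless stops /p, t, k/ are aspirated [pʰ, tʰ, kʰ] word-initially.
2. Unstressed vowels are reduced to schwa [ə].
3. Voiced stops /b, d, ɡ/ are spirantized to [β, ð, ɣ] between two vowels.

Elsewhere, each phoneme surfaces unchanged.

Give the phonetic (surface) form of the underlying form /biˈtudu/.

[bəˈtuðə]

/b/ (word-initial): rule 3 targets it, but not between two vowels → unchanged [b].
/i/ (between /b/ and /t/): in an unstressed syllable, so rule 2 applies → [ə].
/t/ — between /i/ and /u/; rule 1 does not apply here → [t].
/u/ (between /t/ and /d/) fails the environment for rule 2, so it stays [u].
/d/ (between /u/ and /u/) occurs between two vowels → [ð] by rule 3.
/u/ (word-final): in an unstressed syllable, so rule 2 applies → [ə].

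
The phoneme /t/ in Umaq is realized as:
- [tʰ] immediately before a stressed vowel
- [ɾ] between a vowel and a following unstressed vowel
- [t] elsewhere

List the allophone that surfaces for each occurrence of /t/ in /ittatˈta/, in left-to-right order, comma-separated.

[t], [t], [t], [tʰ]

Occurrence 1 (position 2): no conditioning environment matches → elsewhere allophone [t].
Occurrence 2 (position 3): no conditioning environment matches → elsewhere allophone [t].
Occurrence 3 (position 5): no conditioning environment matches → elsewhere allophone [t].
Occurrence 4 (position 6): immediately before a stressed vowel → [tʰ].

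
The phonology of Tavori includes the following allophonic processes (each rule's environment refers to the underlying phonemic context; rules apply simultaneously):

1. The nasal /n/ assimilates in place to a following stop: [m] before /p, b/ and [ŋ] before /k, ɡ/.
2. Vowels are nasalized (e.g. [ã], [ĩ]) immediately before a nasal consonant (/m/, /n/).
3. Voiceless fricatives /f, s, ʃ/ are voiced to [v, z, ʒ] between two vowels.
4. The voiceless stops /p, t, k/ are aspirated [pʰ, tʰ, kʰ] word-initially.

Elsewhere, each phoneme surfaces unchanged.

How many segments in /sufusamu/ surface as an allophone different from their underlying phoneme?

Segments that undergo a rule: /f/ → [v] (rule 3); /s/ → [z] (rule 3); /a/ → [ã] (rule 2).
All other segments surface unchanged.

3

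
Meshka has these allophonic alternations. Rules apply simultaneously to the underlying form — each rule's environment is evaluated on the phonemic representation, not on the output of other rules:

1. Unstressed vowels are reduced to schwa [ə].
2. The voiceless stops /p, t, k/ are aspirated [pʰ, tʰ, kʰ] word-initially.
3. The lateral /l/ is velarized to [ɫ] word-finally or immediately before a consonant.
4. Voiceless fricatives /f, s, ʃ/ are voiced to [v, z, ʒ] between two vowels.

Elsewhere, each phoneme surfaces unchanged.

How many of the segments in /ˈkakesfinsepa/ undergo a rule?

Segments that undergo a rule: /k/ → [kʰ] (rule 2); /e/ → [ə] (rule 1); /i/ → [ə] (rule 1); /e/ → [ə] (rule 1); /a/ → [ə] (rule 1).
All other segments surface unchanged.

5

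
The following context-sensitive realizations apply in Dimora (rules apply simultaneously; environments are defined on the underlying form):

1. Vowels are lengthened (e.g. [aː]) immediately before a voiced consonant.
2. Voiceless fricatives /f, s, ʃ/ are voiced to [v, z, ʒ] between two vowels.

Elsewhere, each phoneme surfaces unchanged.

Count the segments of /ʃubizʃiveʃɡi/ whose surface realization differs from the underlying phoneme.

Segments that undergo a rule: /u/ → [uː] (rule 1); /i/ → [iː] (rule 1); /i/ → [iː] (rule 1).
All other segments surface unchanged.

3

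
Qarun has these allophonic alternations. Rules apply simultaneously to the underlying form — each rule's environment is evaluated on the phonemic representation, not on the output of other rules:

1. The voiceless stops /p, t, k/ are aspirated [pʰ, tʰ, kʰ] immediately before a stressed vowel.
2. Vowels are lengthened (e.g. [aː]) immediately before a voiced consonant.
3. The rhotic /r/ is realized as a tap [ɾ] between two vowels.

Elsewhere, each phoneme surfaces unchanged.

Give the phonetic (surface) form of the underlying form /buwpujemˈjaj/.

[buːwpuːjeːmˈjaːj]

/b/ (word-initial): no rule targets it → [b].
/u/ meets the environment for rule 2 (before a voiced consonant) → [uː].
/w/ stays [w].
/p/ (between /w/ and /u/) is in the target of rule 1 but the environment (immediately before a stressed vowel) is not met → [p].
/u/ meets the environment for rule 2 (before a voiced consonant) → [uː].
/j/ — not in any rule's target class → [j].
Rule 2 applies to /e/ (between /j/ and /m/: before a voiced consonant) → [eː].
/m/ stays [m].
/j/ stays [j].
/a/ (between /j/ and /j/) occurs before a voiced consonant → [aː] by rule 2.
/j/ — not in any rule's target class → [j].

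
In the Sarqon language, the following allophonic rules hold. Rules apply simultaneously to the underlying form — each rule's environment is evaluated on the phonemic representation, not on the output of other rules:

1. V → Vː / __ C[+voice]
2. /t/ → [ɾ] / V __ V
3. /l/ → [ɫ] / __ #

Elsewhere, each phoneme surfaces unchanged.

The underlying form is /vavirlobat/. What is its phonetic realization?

/v/ (word-initial) is unaffected → [v].
/a/ meets the environment for rule 1 (before a voiced consonant) → [aː].
/v/ stays [v].
/i/ (between /v/ and /r/): before a voiced consonant, so rule 1 applies → [iː].
/r/ stays [r].
/l/ (between /r/ and /o/) is in the target of rule 3 but the environment (word-finally) is not met → [l].
/o/ (between /l/ and /b/): before a voiced consonant, so rule 1 applies → [oː].
/b/ (between /o/ and /a/): no rule targets it → [b].
/a/ (between /b/ and /t/) fails the environment for rule 1, so it stays [a].
/t/ — word-final; rule 2 does not apply here → [t].

[vaːviːrloːbat]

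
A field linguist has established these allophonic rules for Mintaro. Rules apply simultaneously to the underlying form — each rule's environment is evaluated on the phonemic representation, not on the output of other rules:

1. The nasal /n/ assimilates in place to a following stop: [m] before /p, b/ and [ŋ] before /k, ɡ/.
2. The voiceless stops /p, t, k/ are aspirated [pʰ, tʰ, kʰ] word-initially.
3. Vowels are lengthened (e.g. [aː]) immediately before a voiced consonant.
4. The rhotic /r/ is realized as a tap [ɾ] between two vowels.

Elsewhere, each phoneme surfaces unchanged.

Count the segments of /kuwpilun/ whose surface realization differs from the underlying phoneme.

Segments that undergo a rule: /k/ → [kʰ] (rule 2); /u/ → [uː] (rule 3); /i/ → [iː] (rule 3); /u/ → [uː] (rule 3).
All other segments surface unchanged.

4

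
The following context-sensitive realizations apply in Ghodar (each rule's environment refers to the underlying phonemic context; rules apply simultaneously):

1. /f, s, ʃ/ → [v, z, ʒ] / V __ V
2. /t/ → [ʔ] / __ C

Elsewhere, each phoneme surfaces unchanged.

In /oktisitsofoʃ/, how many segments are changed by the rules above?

Segments that undergo a rule: /s/ → [z] (rule 1); /t/ → [ʔ] (rule 2); /f/ → [v] (rule 1).
All other segments surface unchanged.

3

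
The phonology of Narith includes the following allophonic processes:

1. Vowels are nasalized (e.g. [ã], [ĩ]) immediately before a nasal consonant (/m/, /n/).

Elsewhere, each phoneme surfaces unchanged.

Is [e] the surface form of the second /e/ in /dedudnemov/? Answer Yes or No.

No

Rule 1 applies to /e/ (between /n/ and /m/: before a nasal consonant) → [ẽ].
The actual realization is [ẽ], not [e].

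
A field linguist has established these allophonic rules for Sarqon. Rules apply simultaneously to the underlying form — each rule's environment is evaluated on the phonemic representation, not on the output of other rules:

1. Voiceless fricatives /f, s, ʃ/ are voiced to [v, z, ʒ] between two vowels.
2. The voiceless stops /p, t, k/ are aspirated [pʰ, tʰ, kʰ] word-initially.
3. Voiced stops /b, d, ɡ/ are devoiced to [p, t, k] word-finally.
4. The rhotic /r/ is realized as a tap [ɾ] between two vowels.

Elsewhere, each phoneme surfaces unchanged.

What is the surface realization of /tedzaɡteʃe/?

[tʰedzaɡteʒe]

/t/ meets the environment for rule 2 (word-initially) → [tʰ].
/e/ (between /t/ and /d/): no rule targets it → [e].
/d/ — between /e/ and /z/; rule 3 does not apply here → [d].
/z/ stays [z].
/a/ — not in any rule's target class → [a].
/ɡ/ — between /a/ and /t/; rule 3 does not apply here → [ɡ].
/t/ (between /ɡ/ and /e/) fails the environment for rule 2, so it stays [t].
/e/ (between /t/ and /ʃ/): no rule targets it → [e].
Rule 1 applies to /ʃ/ (between /e/ and /e/: between two vowels) → [ʒ].
/e/ (word-final) is unaffected → [e].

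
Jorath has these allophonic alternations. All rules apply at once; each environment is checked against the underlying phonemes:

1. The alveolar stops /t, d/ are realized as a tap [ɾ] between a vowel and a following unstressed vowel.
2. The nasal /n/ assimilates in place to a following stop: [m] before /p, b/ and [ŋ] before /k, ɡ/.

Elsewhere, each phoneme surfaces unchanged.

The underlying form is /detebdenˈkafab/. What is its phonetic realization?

/d/ (word-initial): rule 1 targets it, but not between a vowel and a following unstressed vowel → unchanged [d].
/e/ (between /d/ and /t/) is unaffected → [e].
/t/ (between /e/ and /e/) occurs between a vowel and a following unstressed vowel → [ɾ] by rule 1.
/e/ (between /t/ and /b/) is unaffected → [e].
/b/ (between /e/ and /d/): no rule targets it → [b].
/d/ (between /b/ and /e/) fails the environment for rule 1, so it stays [d].
/e/ (between /d/ and /n/): no rule targets it → [e].
/n/ — between /e/ and /k/, before a labial or velar stop — surfaces as [ŋ] (rule 2).
/k/ — not in any rule's target class → [k].
/a/ stays [a].
/f/ stays [f].
/a/ (between /f/ and /b/): no rule targets it → [a].
/b/ stays [b].

[deɾebdeŋˈkafab]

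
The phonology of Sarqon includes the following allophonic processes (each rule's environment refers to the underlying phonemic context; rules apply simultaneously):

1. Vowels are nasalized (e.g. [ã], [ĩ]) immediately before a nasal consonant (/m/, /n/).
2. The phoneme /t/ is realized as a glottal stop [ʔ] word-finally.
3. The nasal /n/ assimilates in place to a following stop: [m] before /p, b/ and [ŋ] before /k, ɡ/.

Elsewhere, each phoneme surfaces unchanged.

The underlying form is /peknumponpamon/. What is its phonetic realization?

[peknũmpõmpãmõn]

/p/ (word-initial): no rule targets it → [p].
/e/ — between /p/ and /k/; rule 1 does not apply here → [e].
/k/ (between /e/ and /n/) is unaffected → [k].
/n/ (between /k/ and /u/) fails the environment for rule 3, so it stays [n].
Rule 1 applies to /u/ (between /n/ and /m/: before a nasal consonant) → [ũ].
/m/ (between /u/ and /p/): no rule targets it → [m].
/p/ stays [p].
/o/ — between /p/ and /n/, before a nasal consonant — surfaces as [õ] (rule 1).
/n/ (between /o/ and /p/) occurs before a labial or velar stop → [m] by rule 3.
/p/ — not in any rule's target class → [p].
/a/ (between /p/ and /m/): before a nasal consonant, so rule 1 applies → [ã].
/m/ — not in any rule's target class → [m].
/o/ (between /m/ and /n/): before a nasal consonant, so rule 1 applies → [õ].
/n/ (word-final): rule 3 targets it, but not before a labial or velar stop → unchanged [n].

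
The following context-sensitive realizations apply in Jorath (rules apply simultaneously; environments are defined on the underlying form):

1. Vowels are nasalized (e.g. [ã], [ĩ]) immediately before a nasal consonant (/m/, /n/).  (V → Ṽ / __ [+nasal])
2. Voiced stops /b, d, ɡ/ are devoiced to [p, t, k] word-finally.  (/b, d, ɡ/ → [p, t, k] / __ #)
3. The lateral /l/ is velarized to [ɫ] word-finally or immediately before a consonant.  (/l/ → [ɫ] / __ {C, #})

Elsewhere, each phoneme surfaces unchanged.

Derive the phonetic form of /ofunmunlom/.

/o/ (word-initial) fails the environment for rule 1, so it stays [o].
/f/ stays [f].
/u/ (between /f/ and /n/) occurs before a nasal consonant → [ũ] by rule 1.
/n/ stays [n].
/m/ (between /n/ and /u/): no rule targets it → [m].
/u/ (between /m/ and /n/): before a nasal consonant, so rule 1 applies → [ũ].
/n/ — not in any rule's target class → [n].
/l/ (between /n/ and /o/): rule 3 targets it, but not word-finally or immediately before a consonant → unchanged [l].
/o/ (between /l/ and /m/): before a nasal consonant, so rule 1 applies → [õ].
/m/ (word-final): no rule targets it → [m].

[ofũnmũnlõm]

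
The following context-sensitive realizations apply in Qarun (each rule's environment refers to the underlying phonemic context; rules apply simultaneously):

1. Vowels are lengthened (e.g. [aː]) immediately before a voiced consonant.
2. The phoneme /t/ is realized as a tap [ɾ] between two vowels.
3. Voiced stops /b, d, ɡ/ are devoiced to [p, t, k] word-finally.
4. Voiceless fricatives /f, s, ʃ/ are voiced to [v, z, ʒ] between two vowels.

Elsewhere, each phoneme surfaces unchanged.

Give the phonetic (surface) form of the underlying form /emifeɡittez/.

[eːmiveːɡitteːz]

/e/ (word-initial): before a voiced consonant, so rule 1 applies → [eː].
/m/ — not in any rule's target class → [m].
/i/ (between /m/ and /f/): rule 1 targets it, but not before a voiced consonant → unchanged [i].
Rule 4 applies to /f/ (between /i/ and /e/: between two vowels) → [v].
/e/ meets the environment for rule 1 (before a voiced consonant) → [eː].
/ɡ/ (between /e/ and /i/) is in the target of rule 3 but the environment (word-finally) is not met → [ɡ].
/i/ — between /ɡ/ and /t/; rule 1 does not apply here → [i].
/t/ (between /i/ and /t/): rule 2 targets it, but not between two vowels → unchanged [t].
/t/ (between /t/ and /e/) is in the target of rule 2 but the environment (between two vowels) is not met → [t].
/e/ (between /t/ and /z/) occurs before a voiced consonant → [eː] by rule 1.
/z/ (word-final) is unaffected → [z].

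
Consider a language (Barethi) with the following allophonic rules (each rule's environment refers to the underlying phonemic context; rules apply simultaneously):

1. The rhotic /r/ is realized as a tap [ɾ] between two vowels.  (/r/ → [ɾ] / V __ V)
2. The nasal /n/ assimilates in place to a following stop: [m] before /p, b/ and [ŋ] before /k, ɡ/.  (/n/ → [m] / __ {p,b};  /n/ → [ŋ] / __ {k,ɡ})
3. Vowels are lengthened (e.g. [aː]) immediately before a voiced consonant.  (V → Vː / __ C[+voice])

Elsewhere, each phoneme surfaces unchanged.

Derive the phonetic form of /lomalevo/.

[loːmaːleːvo]

/l/ (word-initial): no rule targets it → [l].
Rule 3 applies to /o/ (between /l/ and /m/: before a voiced consonant) → [oː].
/m/ stays [m].
Rule 3 applies to /a/ (between /m/ and /l/: before a voiced consonant) → [aː].
/l/ (between /a/ and /e/): no rule targets it → [l].
Rule 3 applies to /e/ (between /l/ and /v/: before a voiced consonant) → [eː].
/v/ — not in any rule's target class → [v].
/o/ — word-final; rule 3 does not apply here → [o].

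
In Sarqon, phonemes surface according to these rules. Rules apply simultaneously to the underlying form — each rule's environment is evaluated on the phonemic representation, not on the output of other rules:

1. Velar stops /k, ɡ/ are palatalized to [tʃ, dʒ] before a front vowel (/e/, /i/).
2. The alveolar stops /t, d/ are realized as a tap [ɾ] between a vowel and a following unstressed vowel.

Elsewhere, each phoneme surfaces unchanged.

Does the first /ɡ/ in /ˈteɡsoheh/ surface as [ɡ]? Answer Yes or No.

Yes

/ɡ/ (between /e/ and /s/) fails the environment for rule 1, so it stays [ɡ].
The actual realization is [ɡ], which matches [ɡ].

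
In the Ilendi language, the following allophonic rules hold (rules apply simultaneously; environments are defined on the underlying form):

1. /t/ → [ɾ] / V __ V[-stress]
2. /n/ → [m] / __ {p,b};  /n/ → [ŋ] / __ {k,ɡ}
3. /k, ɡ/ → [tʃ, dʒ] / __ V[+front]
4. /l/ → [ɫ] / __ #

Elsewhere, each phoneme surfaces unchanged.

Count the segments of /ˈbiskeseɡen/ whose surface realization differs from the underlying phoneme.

Segments that undergo a rule: /k/ → [tʃ] (rule 3); /ɡ/ → [dʒ] (rule 3).
All other segments surface unchanged.

2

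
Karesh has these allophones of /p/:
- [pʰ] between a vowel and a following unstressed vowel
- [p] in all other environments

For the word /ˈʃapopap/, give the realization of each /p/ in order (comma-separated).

Occurrence 1 (position 3): between a vowel and a following unstressed vowel → [pʰ].
Occurrence 2 (position 5): between a vowel and a following unstressed vowel → [pʰ].
Occurrence 3 (position 7): no conditioning environment matches → elsewhere allophone [p].

[pʰ], [pʰ], [p]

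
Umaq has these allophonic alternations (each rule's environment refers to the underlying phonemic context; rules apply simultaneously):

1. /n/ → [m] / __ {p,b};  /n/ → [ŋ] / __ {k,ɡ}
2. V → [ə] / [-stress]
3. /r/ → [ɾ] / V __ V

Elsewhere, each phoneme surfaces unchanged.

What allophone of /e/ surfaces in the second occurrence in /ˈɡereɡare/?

[ə]

/e/ (between /r/ and /ɡ/) occurs in an unstressed syllable → [ə] by rule 2.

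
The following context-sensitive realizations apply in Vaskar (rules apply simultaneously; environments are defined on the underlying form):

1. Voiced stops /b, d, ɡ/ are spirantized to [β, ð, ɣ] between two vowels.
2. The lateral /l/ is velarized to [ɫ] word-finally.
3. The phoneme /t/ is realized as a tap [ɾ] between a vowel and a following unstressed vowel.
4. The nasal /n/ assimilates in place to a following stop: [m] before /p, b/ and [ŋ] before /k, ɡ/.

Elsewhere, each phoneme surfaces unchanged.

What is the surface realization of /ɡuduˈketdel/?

/ɡ/ (word-initial): rule 1 targets it, but not between two vowels → unchanged [ɡ].
/u/ stays [u].
/d/ (between /u/ and /u/): between two vowels, so rule 1 applies → [ð].
/u/ (between /d/ and /k/) is unaffected → [u].
/k/ (between /u/ and /e/) is unaffected → [k].
/e/ (between /k/ and /t/) is unaffected → [e].
/t/ (between /e/ and /d/) is in the target of rule 3 but the environment (between a vowel and a following unstressed vowel) is not met → [t].
/d/ (between /t/ and /e/) is in the target of rule 1 but the environment (between two vowels) is not met → [d].
/e/ (between /d/ and /l/): no rule targets it → [e].
/l/ (word-final): word-finally, so rule 2 applies → [ɫ].

[ɡuðuˈketdeɫ]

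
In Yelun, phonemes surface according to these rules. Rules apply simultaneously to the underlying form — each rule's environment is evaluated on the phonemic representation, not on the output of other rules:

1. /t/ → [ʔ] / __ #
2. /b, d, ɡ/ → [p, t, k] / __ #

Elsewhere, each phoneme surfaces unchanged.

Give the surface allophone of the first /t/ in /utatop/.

/t/ (between /u/ and /a/) is in the target of rule 1 but the environment (word-finally) is not met → [t].

[t]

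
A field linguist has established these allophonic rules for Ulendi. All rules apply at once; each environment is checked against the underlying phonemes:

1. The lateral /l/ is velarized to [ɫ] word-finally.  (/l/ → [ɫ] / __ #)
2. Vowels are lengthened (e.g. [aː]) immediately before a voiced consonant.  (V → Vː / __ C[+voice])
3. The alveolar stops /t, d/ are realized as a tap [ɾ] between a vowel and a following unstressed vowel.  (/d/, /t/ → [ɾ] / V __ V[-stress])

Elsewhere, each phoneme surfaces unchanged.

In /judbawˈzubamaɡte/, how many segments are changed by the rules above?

Segments that undergo a rule: /u/ → [uː] (rule 2); /a/ → [aː] (rule 2); /u/ → [uː] (rule 2); /a/ → [aː] (rule 2); /a/ → [aː] (rule 2).
All other segments surface unchanged.

5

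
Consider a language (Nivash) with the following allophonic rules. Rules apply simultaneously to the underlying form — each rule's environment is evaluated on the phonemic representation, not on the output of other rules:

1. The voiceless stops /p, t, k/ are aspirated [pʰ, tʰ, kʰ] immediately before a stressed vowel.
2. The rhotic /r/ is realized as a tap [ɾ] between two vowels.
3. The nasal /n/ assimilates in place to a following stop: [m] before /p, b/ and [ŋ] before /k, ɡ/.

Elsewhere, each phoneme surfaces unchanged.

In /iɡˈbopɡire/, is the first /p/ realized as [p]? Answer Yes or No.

Yes

/p/ (between /o/ and /ɡ/) fails the environment for rule 1, so it stays [p].
The actual realization is [p], which matches [p].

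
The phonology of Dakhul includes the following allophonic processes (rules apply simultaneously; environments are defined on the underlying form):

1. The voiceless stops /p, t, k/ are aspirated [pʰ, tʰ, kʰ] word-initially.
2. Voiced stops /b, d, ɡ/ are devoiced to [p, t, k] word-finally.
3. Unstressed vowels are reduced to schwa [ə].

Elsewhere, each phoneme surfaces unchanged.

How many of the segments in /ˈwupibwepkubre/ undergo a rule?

Segments that undergo a rule: /i/ → [ə] (rule 3); /e/ → [ə] (rule 3); /u/ → [ə] (rule 3); /e/ → [ə] (rule 3).
All other segments surface unchanged.

4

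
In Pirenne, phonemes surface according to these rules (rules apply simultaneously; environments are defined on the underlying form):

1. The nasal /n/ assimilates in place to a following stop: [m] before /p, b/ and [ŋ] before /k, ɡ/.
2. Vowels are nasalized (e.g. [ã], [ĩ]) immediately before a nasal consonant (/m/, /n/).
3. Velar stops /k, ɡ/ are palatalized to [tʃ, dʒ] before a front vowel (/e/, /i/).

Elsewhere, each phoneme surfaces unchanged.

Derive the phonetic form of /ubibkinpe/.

[ubibtʃĩmpe]

/u/ (word-initial) fails the environment for rule 2, so it stays [u].
/i/ — between /b/ and /b/; rule 2 does not apply here → [i].
/k/ — between /b/ and /i/, before a front vowel — surfaces as [tʃ] (rule 3).
/i/ (between /k/ and /n/) occurs before a nasal consonant → [ĩ] by rule 2.
Rule 1 applies to /n/ (between /i/ and /p/: before a labial or velar stop) → [m].
/e/ (word-final) is in the target of rule 2 but the environment (before a nasal consonant) is not met → [e].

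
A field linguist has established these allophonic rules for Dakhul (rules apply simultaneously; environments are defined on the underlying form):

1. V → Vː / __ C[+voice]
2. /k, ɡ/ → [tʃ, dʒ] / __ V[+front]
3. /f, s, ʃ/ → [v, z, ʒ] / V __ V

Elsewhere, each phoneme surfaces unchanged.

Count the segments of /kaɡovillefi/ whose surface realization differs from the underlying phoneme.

Segments that undergo a rule: /a/ → [aː] (rule 1); /o/ → [oː] (rule 1); /i/ → [iː] (rule 1); /f/ → [v] (rule 3).
All other segments surface unchanged.

4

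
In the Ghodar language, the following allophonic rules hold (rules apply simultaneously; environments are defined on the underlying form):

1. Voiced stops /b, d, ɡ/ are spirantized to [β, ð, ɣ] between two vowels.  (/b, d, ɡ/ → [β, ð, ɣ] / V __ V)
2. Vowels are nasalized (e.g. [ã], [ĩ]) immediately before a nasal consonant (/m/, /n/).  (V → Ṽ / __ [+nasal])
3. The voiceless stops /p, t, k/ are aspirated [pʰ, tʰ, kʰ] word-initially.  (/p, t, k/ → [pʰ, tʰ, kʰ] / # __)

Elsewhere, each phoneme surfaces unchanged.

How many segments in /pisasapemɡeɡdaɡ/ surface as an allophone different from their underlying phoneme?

2

Segments that undergo a rule: /p/ → [pʰ] (rule 3); /e/ → [ẽ] (rule 2).
All other segments surface unchanged.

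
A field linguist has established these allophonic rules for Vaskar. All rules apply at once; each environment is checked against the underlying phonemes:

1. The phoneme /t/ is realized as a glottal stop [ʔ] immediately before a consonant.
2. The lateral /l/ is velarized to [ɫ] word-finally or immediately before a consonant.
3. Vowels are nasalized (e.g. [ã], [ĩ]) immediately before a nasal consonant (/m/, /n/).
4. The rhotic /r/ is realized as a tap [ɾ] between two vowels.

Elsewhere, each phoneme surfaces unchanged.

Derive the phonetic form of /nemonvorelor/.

/n/ (word-initial): no rule targets it → [n].
Rule 3 applies to /e/ (between /n/ and /m/: before a nasal consonant) → [ẽ].
/m/ stays [m].
/o/ meets the environment for rule 3 (before a nasal consonant) → [õ].
/n/ stays [n].
/v/ stays [v].
/o/ (between /v/ and /r/) fails the environment for rule 3, so it stays [o].
/r/ — between /o/ and /e/, between two vowels — surfaces as [ɾ] (rule 4).
/e/ (between /r/ and /l/) fails the environment for rule 3, so it stays [e].
/l/ — between /e/ and /o/; rule 2 does not apply here → [l].
/o/ (between /l/ and /r/): rule 3 targets it, but not before a nasal consonant → unchanged [o].
/r/ (word-final) is in the target of rule 4 but the environment (between two vowels) is not met → [r].

[nẽmõnvoɾelor]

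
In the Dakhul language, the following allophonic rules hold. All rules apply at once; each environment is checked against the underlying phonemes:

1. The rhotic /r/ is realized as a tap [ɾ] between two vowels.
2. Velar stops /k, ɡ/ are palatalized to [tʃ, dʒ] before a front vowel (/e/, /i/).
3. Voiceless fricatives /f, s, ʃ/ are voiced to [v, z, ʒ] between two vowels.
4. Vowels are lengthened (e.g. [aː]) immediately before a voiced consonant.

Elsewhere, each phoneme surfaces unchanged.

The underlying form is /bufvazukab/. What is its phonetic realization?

/u/ (between /b/ and /f/): rule 4 targets it, but not before a voiced consonant → unchanged [u].
/f/ (between /u/ and /v/): rule 3 targets it, but not between two vowels → unchanged [f].
/a/ meets the environment for rule 4 (before a voiced consonant) → [aː].
/u/ — between /z/ and /k/; rule 4 does not apply here → [u].
/k/ — between /u/ and /a/; rule 2 does not apply here → [k].
/a/ — between /k/ and /b/, before a voiced consonant — surfaces as [aː] (rule 4).

[bufvaːzukaːb]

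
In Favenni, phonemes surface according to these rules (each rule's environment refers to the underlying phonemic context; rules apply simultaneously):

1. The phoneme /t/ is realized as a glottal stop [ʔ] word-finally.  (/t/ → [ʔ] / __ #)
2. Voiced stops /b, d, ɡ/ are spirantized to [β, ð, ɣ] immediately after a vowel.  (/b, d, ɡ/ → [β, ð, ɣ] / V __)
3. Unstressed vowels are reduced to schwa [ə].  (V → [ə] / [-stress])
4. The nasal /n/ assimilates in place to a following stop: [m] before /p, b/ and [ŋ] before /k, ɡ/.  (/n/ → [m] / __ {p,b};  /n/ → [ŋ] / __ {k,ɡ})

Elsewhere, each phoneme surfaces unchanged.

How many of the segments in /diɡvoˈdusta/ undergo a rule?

Segments that undergo a rule: /i/ → [ə] (rule 3); /ɡ/ → [ɣ] (rule 2); /o/ → [ə] (rule 3); /d/ → [ð] (rule 2); /a/ → [ə] (rule 3).
All other segments surface unchanged.

5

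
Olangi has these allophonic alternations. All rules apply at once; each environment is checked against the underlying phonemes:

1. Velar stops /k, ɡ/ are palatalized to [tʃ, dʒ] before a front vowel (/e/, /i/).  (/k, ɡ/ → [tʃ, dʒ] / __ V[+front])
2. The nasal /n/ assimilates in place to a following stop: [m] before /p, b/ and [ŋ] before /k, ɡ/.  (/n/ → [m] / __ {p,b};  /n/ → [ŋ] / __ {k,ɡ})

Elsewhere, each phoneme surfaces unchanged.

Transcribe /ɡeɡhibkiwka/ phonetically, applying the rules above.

[dʒeɡhibtʃiwka]

Rule 1 applies to /ɡ/ (word-initial: before a front vowel) → [dʒ].
/e/ stays [e].
/ɡ/ (between /e/ and /h/): rule 1 targets it, but not before a front vowel → unchanged [ɡ].
/h/ stays [h].
/i/ — not in any rule's target class → [i].
/b/ stays [b].
/k/ (between /b/ and /i/): before a front vowel, so rule 1 applies → [tʃ].
/i/ (between /k/ and /w/) is unaffected → [i].
/w/ (between /i/ and /k/) is unaffected → [w].
/k/ (between /w/ and /a/) fails the environment for rule 1, so it stays [k].
/a/ (word-final) is unaffected → [a].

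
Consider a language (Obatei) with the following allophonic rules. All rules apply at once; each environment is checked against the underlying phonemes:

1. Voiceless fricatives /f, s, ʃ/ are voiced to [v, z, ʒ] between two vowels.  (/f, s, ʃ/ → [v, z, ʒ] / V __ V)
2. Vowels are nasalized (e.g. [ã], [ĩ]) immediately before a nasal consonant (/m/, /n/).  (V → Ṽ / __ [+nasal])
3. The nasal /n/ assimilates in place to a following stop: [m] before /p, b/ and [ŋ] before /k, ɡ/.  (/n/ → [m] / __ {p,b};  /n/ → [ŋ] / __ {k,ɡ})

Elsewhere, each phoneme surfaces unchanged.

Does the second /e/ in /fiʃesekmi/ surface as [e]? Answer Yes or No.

Yes

/e/ — between /s/ and /k/; rule 2 does not apply here → [e].
The actual realization is [e], which matches [e].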